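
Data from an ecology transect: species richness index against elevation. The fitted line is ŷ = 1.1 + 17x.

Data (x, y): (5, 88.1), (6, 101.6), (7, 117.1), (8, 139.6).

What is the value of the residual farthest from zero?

x=5: ŷ = 1.1 + 17·5 = 86.1; r = 88.1 − 86.1 = 2
x=6: ŷ = 1.1 + 17·6 = 103.1; r = 101.6 − 103.1 = -1.5
x=7: ŷ = 1.1 + 17·7 = 120.1; r = 117.1 − 120.1 = -3
x=8: ŷ = 1.1 + 17·8 = 137.1; r = 139.6 − 137.1 = 2.5
Largest |r| is 3 at x = 7, residual -3.

r = -3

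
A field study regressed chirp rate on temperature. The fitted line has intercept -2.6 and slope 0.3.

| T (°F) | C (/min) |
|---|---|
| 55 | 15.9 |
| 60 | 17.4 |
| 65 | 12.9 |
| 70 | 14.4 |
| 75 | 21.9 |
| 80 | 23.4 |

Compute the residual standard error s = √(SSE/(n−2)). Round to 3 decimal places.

s = 3.464

T=55: Ĉ = -2.6 + 0.3·55 = 13.9; r = 15.9 − 13.9 = 2
T=60: Ĉ = -2.6 + 0.3·60 = 15.4; r = 17.4 − 15.4 = 2
T=65: Ĉ = -2.6 + 0.3·65 = 16.9; r = 12.9 − 16.9 = -4
T=70: Ĉ = -2.6 + 0.3·70 = 18.4; r = 14.4 − 18.4 = -4
T=75: Ĉ = -2.6 + 0.3·75 = 19.9; r = 21.9 − 19.9 = 2
T=80: Ĉ = -2.6 + 0.3·80 = 21.4; r = 23.4 − 21.4 = 2
SSE = 4 + 4 + 16 + 16 + 4 + 4 = 48
s = √(48/4) = √12 ≈ 3.464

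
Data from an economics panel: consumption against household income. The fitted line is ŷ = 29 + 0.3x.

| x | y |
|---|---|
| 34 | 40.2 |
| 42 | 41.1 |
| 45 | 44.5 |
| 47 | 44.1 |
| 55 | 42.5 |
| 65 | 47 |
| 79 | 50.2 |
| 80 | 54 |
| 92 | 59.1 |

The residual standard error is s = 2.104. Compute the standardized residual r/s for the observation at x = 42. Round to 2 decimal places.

ŷ = 29 + 0.3·42 = 41.6
r = 41.1 − 41.6 = -0.5
r/s = -0.5 / 2.104 = -0.24

-0.24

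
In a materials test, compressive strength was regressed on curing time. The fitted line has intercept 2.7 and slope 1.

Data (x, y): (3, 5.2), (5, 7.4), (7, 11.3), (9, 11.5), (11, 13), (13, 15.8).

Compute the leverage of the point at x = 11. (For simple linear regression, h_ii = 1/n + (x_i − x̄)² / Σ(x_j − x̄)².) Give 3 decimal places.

x̄ = (3 + 5 + 7 + 9 + 11 + 13)/6 = 8
Σ(x − x̄)² = 25 + 9 + 1 + 1 + 9 + 25 = 70
h = 1/6 + (3)²/70 = 0.166667 + 0.128571 = 0.295

h = 0.295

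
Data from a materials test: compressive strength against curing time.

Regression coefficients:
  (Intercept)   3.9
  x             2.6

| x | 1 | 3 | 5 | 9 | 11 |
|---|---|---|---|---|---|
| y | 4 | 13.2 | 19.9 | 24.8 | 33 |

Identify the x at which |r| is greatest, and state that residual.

x=1: ŷ = 3.9 + 2.6·1 = 6.5; r = 4 − 6.5 = -2.5
x=3: ŷ = 3.9 + 2.6·3 = 11.7; r = 13.2 − 11.7 = 1.5
x=5: ŷ = 3.9 + 2.6·5 = 16.9; r = 19.9 − 16.9 = 3
x=9: ŷ = 3.9 + 2.6·9 = 27.3; r = 24.8 − 27.3 = -2.5
x=11: ŷ = 3.9 + 2.6·11 = 32.5; r = 33 − 32.5 = 0.5
Largest |r| is 3 at x = 5, residual 3.

x = 5, r = 3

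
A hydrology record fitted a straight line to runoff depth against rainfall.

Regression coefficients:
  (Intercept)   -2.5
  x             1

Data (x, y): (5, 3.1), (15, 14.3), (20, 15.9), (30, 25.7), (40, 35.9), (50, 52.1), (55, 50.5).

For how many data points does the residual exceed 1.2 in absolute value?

x=5: ŷ = -2.5 + 5 = 2.5; r = 3.1 − 2.5 = 0.6
x=15: ŷ = -2.5 + 15 = 12.5; r = 14.3 − 12.5 = 1.8
x=20: ŷ = -2.5 + 20 = 17.5; r = 15.9 − 17.5 = -1.6
x=30: ŷ = -2.5 + 30 = 27.5; r = 25.7 − 27.5 = -1.8
x=40: ŷ = -2.5 + 40 = 37.5; r = 35.9 − 37.5 = -1.6
x=50: ŷ = -2.5 + 50 = 47.5; r = 52.1 − 47.5 = 4.6
x=55: ŷ = -2.5 + 55 = 52.5; r = 50.5 − 52.5 = -2
|r| > 1.2: x=15 (|r|=1.8), x=20 (|r|=1.6), x=30 (|r|=1.8), x=40 (|r|=1.6), x=50 (|r|=4.6), x=55 (|r|=2) → 6

6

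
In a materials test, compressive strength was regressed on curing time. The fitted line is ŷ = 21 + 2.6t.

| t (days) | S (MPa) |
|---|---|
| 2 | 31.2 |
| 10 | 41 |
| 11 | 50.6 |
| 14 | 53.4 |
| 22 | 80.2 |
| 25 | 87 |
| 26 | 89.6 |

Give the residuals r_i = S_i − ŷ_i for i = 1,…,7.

5, -6, 1, -4, 2, 1, 1

t=2: ŷ = 21 + 2.6·2 = 26.2; r = 31.2 − 26.2 = 5
t=10: ŷ = 21 + 2.6·10 = 47; r = 41 − 47 = -6
t=11: ŷ = 21 + 2.6·11 = 49.6; r = 50.6 − 49.6 = 1
t=14: ŷ = 21 + 2.6·14 = 57.4; r = 53.4 − 57.4 = -4
t=22: ŷ = 21 + 2.6·22 = 78.2; r = 80.2 − 78.2 = 2
t=25: ŷ = 21 + 2.6·25 = 86; r = 87 − 86 = 1
t=26: ŷ = 21 + 2.6·26 = 88.6; r = 89.6 − 88.6 = 1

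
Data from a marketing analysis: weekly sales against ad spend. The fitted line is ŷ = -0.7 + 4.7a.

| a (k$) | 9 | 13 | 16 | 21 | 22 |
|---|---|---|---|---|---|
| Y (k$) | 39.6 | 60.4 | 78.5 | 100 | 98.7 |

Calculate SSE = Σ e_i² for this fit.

SSE = 40

a=9: ŷ = -0.7 + 4.7·9 = 41.6; e = 39.6 − 41.6 = -2
a=13: ŷ = -0.7 + 4.7·13 = 60.4; e = 60.4 − 60.4 = 0
a=16: ŷ = -0.7 + 4.7·16 = 74.5; e = 78.5 − 74.5 = 4
a=21: ŷ = -0.7 + 4.7·21 = 98; e = 100 − 98 = 2
a=22: ŷ = -0.7 + 4.7·22 = 102.7; e = 98.7 − 102.7 = -4
SSE = 4 + 0 + 16 + 4 + 16 = 40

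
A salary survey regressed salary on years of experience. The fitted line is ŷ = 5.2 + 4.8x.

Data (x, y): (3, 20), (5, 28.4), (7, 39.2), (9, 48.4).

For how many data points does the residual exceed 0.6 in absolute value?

1

x=3: ŷ = 5.2 + 4.8·3 = 19.6; r = 20 − 19.6 = 0.4
x=5: ŷ = 5.2 + 4.8·5 = 29.2; r = 28.4 − 29.2 = -0.8
x=7: ŷ = 5.2 + 4.8·7 = 38.8; r = 39.2 − 38.8 = 0.4
x=9: ŷ = 5.2 + 4.8·9 = 48.4; r = 48.4 − 48.4 = 0
|r| > 0.6: x=5 (|r|=0.8) → 1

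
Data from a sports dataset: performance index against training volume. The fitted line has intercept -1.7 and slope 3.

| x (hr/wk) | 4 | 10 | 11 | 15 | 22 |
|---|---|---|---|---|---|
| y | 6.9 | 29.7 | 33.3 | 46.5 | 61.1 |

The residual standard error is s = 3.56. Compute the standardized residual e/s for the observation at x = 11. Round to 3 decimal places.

ŷ = -1.7 + 3·11 = 31.3
e = 33.3 − 31.3 = 2
e/s = 2 / 3.56 = 0.562

0.562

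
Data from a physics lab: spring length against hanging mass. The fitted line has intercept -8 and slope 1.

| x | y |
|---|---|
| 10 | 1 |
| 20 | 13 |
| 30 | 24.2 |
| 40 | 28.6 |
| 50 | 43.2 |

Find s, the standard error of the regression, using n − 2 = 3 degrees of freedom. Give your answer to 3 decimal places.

s = 2.572

x=10: ŷ = -8 + 10 = 2; e = 1 − 2 = -1
x=20: ŷ = -8 + 20 = 12; e = 13 − 12 = 1
x=30: ŷ = -8 + 30 = 22; e = 24.2 − 22 = 2.2
x=40: ŷ = -8 + 40 = 32; e = 28.6 − 32 = -3.4
x=50: ŷ = -8 + 50 = 42; e = 43.2 − 42 = 1.2
SSE = 1 + 1 + 4.84 + 11.56 + 1.44 = 19.84
s = √(19.84/3) = √6.61333 ≈ 2.572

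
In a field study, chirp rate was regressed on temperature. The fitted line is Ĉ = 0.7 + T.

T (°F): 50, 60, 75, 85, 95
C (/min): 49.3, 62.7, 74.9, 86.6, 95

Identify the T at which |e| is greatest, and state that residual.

T = 60, e = 2

T=50: Ĉ = 0.7 + 50 = 50.7; e = 49.3 − 50.7 = -1.4
T=60: Ĉ = 0.7 + 60 = 60.7; e = 62.7 − 60.7 = 2
T=75: Ĉ = 0.7 + 75 = 75.7; e = 74.9 − 75.7 = -0.8
T=85: Ĉ = 0.7 + 85 = 85.7; e = 86.6 − 85.7 = 0.9
T=95: Ĉ = 0.7 + 95 = 95.7; e = 95 − 95.7 = -0.7
Largest |e| is 2 at T = 60, residual 2.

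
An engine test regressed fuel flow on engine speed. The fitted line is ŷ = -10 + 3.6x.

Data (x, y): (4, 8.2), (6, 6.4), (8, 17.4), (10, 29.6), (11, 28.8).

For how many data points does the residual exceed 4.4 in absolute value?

1

x=4: ŷ = -10 + 3.6·4 = 4.4; r = 8.2 − 4.4 = 3.8
x=6: ŷ = -10 + 3.6·6 = 11.6; r = 6.4 − 11.6 = -5.2
x=8: ŷ = -10 + 3.6·8 = 18.8; r = 17.4 − 18.8 = -1.4
x=10: ŷ = -10 + 3.6·10 = 26; r = 29.6 − 26 = 3.6
x=11: ŷ = -10 + 3.6·11 = 29.6; r = 28.8 − 29.6 = -0.8
|r| > 4.4: x=6 (|r|=5.2) → 1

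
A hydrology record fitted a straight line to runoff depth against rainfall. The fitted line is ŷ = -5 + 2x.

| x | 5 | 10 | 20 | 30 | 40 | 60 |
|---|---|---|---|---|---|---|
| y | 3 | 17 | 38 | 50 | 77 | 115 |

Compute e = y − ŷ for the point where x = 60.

e = 0

ŷ = -5 + 2·60 = 115
e = 115 − 115 = 0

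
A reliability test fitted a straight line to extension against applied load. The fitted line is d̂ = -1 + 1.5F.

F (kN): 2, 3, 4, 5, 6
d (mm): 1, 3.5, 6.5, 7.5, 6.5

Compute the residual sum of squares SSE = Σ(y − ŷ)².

SSE = 6.5

F=2: d̂ = -1 + 1.5·2 = 2; r = 1 − 2 = -1
F=3: d̂ = -1 + 1.5·3 = 3.5; r = 3.5 − 3.5 = 0
F=4: d̂ = -1 + 1.5·4 = 5; r = 6.5 − 5 = 1.5
F=5: d̂ = -1 + 1.5·5 = 6.5; r = 7.5 − 6.5 = 1
F=6: d̂ = -1 + 1.5·6 = 8; r = 6.5 − 8 = -1.5
SSE = 1 + 0 + 2.25 + 1 + 2.25 = 6.5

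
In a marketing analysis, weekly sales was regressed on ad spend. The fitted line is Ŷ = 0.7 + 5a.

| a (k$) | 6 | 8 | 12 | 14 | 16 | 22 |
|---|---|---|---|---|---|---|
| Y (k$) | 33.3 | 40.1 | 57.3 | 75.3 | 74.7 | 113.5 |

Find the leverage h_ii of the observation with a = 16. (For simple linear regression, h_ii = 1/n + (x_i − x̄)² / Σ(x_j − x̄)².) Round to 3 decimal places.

ā = (6 + 8 + 12 + 14 + 16 + 22)/6 = 13
Σ(a − ā)² = 49 + 25 + 1 + 1 + 9 + 81 = 166
h = 1/6 + (3)²/166 = 0.166667 + 0.0542169 = 0.221

h = 0.221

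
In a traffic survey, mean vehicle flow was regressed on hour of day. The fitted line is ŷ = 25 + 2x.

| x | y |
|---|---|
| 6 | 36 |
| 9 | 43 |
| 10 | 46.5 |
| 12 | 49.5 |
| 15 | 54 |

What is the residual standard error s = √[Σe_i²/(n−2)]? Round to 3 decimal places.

s = 1.225

x=6: ŷ = 25 + 2·6 = 37; e = 36 − 37 = -1
x=9: ŷ = 25 + 2·9 = 43; e = 43 − 43 = 0
x=10: ŷ = 25 + 2·10 = 45; e = 46.5 − 45 = 1.5
x=12: ŷ = 25 + 2·12 = 49; e = 49.5 − 49 = 0.5
x=15: ŷ = 25 + 2·15 = 55; e = 54 − 55 = -1
SSE = 1 + 0 + 2.25 + 0.25 + 1 = 4.5
s = √(4.5/3) = √1.5 ≈ 1.225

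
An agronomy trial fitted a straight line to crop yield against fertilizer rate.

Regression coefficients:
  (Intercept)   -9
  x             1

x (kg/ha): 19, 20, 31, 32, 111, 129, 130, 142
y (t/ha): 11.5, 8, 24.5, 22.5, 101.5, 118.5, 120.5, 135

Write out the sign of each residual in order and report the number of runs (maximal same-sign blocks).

x=19: ŷ = -9 + 19 = 10; e = 11.5 − 10 = 1.5
x=20: ŷ = -9 + 20 = 11; e = 8 − 11 = -3
x=31: ŷ = -9 + 31 = 22; e = 24.5 − 22 = 2.5
x=32: ŷ = -9 + 32 = 23; e = 22.5 − 23 = -0.5
x=111: ŷ = -9 + 111 = 102; e = 101.5 − 102 = -0.5
x=129: ŷ = -9 + 129 = 120; e = 118.5 − 120 = -1.5
x=130: ŷ = -9 + 130 = 121; e = 120.5 − 121 = -0.5
x=142: ŷ = -9 + 142 = 133; e = 135 − 133 = 2
Signs: + − + − − − − +
Runs: +×1, −×1, +×1, −×4, +×1 → 5

5 runs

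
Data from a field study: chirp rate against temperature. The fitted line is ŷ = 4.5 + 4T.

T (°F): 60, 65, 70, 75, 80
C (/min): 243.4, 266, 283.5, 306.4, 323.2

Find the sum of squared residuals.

SSE = 9.76

T=60: ŷ = 4.5 + 4·60 = 244.5; e = 243.4 − 244.5 = -1.1
T=65: ŷ = 4.5 + 4·65 = 264.5; e = 266 − 264.5 = 1.5
T=70: ŷ = 4.5 + 4·70 = 284.5; e = 283.5 − 284.5 = -1
T=75: ŷ = 4.5 + 4·75 = 304.5; e = 306.4 − 304.5 = 1.9
T=80: ŷ = 4.5 + 4·80 = 324.5; e = 323.2 − 324.5 = -1.3
SSE = 1.21 + 2.25 + 1 + 3.61 + 1.69 = 9.76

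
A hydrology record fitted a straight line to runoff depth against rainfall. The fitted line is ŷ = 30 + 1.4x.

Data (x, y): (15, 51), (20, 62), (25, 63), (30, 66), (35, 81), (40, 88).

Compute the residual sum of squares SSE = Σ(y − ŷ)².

SSE = 64

x=15: ŷ = 30 + 1.4·15 = 51; r = 51 − 51 = 0
x=20: ŷ = 30 + 1.4·20 = 58; r = 62 − 58 = 4
x=25: ŷ = 30 + 1.4·25 = 65; r = 63 − 65 = -2
x=30: ŷ = 30 + 1.4·30 = 72; r = 66 − 72 = -6
x=35: ŷ = 30 + 1.4·35 = 79; r = 81 − 79 = 2
x=40: ŷ = 30 + 1.4·40 = 86; r = 88 − 86 = 2
SSE = 0 + 16 + 4 + 36 + 4 + 4 = 64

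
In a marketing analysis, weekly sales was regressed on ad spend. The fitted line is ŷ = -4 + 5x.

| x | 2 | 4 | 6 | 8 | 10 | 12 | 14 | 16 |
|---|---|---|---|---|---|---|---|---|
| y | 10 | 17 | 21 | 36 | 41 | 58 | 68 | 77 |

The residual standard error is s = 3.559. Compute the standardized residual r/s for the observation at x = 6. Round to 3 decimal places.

-1.405

ŷ = -4 + 5·6 = 26
r = 21 − 26 = -5
r/s = -5 / 3.559 = -1.405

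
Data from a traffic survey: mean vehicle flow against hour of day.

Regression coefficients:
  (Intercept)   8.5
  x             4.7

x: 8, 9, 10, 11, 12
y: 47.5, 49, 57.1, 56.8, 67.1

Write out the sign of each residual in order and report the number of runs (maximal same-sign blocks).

5 runs

x=8: ŷ = 8.5 + 4.7·8 = 46.1; r = 47.5 − 46.1 = 1.4
x=9: ŷ = 8.5 + 4.7·9 = 50.8; r = 49 − 50.8 = -1.8
x=10: ŷ = 8.5 + 4.7·10 = 55.5; r = 57.1 − 55.5 = 1.6
x=11: ŷ = 8.5 + 4.7·11 = 60.2; r = 56.8 − 60.2 = -3.4
x=12: ŷ = 8.5 + 4.7·12 = 64.9; r = 67.1 − 64.9 = 2.2
Signs: + − + − +
Runs: +×1, −×1, +×1, −×1, +×1 → 5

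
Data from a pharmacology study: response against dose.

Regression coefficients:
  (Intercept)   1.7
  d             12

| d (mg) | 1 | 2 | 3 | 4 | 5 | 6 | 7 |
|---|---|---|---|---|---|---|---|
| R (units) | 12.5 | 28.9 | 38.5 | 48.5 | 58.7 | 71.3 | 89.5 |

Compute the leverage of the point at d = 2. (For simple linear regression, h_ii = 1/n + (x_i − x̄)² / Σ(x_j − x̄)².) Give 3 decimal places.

h = 0.286

d̄ = (1 + 2 + 3 + 4 + 5 + 6 + 7)/7 = 4
Σ(d − d̄)² = 9 + 4 + 1 + 0 + 1 + 4 + 9 = 28
h = 1/7 + (-2)²/28 = 0.142857 + 0.142857 = 0.286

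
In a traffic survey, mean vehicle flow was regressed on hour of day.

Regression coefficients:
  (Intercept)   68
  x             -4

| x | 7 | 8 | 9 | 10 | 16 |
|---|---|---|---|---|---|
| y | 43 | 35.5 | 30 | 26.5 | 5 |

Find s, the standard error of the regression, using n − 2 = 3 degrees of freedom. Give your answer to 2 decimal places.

x=7: ŷ = 68 − 4·7 = 40; e = 43 − 40 = 3
x=8: ŷ = 68 − 4·8 = 36; e = 35.5 − 36 = -0.5
x=9: ŷ = 68 − 4·9 = 32; e = 30 − 32 = -2
x=10: ŷ = 68 − 4·10 = 28; e = 26.5 − 28 = -1.5
x=16: ŷ = 68 − 4·16 = 4; e = 5 − 4 = 1
SSE = 9 + 0.25 + 4 + 2.25 + 1 = 16.5
s = √(16.5/3) = √5.5 ≈ 2.35

s = 2.35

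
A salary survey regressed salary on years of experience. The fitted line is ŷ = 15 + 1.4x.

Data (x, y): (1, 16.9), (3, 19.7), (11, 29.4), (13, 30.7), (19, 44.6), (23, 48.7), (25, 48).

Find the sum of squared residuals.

SSE = 23

x=1: ŷ = 15 + 1.4·1 = 16.4; r = 16.9 − 16.4 = 0.5
x=3: ŷ = 15 + 1.4·3 = 19.2; r = 19.7 − 19.2 = 0.5
x=11: ŷ = 15 + 1.4·11 = 30.4; r = 29.4 − 30.4 = -1
x=13: ŷ = 15 + 1.4·13 = 33.2; r = 30.7 − 33.2 = -2.5
x=19: ŷ = 15 + 1.4·19 = 41.6; r = 44.6 − 41.6 = 3
x=23: ŷ = 15 + 1.4·23 = 47.2; r = 48.7 − 47.2 = 1.5
x=25: ŷ = 15 + 1.4·25 = 50; r = 48 − 50 = -2
SSE = 0.25 + 0.25 + 1 + 6.25 + 9 + 2.25 + 4 = 23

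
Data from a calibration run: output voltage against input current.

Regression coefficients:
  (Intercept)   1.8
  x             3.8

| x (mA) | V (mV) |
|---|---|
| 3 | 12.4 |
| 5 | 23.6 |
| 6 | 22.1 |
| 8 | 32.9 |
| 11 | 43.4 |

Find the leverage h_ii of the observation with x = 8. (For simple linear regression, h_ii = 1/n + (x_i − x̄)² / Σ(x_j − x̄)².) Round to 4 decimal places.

x̄ = (3 + 5 + 6 + 8 + 11)/5 = 6.6
Σ(x − x̄)² = 12.96 + 2.56 + 0.36 + 1.96 + 19.36 = 37.2
h = 1/5 + (1.4)²/37.2 = 0.2 + 0.0526882 = 0.2527

h = 0.2527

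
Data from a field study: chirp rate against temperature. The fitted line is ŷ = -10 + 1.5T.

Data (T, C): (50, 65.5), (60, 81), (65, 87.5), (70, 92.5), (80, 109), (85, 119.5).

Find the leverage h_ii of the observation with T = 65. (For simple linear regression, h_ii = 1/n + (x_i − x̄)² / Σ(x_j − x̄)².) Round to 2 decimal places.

T̄ = (50 + 60 + 65 + 70 + 80 + 85)/6 = 68.3333
Σ(T − T̄)² = 336.111 + 69.4444 + 11.1111 + 2.77778 + 136.111 + 277.778 = 833.333
h = 1/6 + (-3.33333)²/833.333 = 0.166667 + 0.0133333 = 0.18

h = 0.18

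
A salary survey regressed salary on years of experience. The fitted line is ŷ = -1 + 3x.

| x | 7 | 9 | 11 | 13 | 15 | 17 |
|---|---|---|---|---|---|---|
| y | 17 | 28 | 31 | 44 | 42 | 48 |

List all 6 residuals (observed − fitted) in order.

-3, 2, -1, 6, -2, -2

x=7: ŷ = -1 + 3·7 = 20; r = 17 − 20 = -3
x=9: ŷ = -1 + 3·9 = 26; r = 28 − 26 = 2
x=11: ŷ = -1 + 3·11 = 32; r = 31 − 32 = -1
x=13: ŷ = -1 + 3·13 = 38; r = 44 − 38 = 6
x=15: ŷ = -1 + 3·15 = 44; r = 42 − 44 = -2
x=17: ŷ = -1 + 3·17 = 50; r = 48 − 50 = -2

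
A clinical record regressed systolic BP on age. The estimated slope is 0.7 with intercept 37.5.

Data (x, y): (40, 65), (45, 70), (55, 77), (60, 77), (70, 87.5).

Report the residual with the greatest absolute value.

x=40: ŷ = 37.5 + 0.7·40 = 65.5; r = 65 − 65.5 = -0.5
x=45: ŷ = 37.5 + 0.7·45 = 69; r = 70 − 69 = 1
x=55: ŷ = 37.5 + 0.7·55 = 76; r = 77 − 76 = 1
x=60: ŷ = 37.5 + 0.7·60 = 79.5; r = 77 − 79.5 = -2.5
x=70: ŷ = 37.5 + 0.7·70 = 86.5; r = 87.5 − 86.5 = 1
Largest |r| is 2.5 at x = 60, residual -2.5.

r = -2.5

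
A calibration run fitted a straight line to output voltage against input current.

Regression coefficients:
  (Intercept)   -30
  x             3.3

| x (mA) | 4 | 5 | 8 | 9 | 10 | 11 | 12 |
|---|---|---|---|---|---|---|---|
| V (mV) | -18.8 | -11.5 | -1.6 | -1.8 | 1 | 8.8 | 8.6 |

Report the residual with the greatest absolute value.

r = 2.5

x=4: ŷ = -30 + 3.3·4 = -16.8; r = -18.8 − (-16.8) = -2
x=5: ŷ = -30 + 3.3·5 = -13.5; r = -11.5 − (-13.5) = 2
x=8: ŷ = -30 + 3.3·8 = -3.6; r = -1.6 − (-3.6) = 2
x=9: ŷ = -30 + 3.3·9 = -0.3; r = -1.8 − (-0.3) = -1.5
x=10: ŷ = -30 + 3.3·10 = 3; r = 1 − 3 = -2
x=11: ŷ = -30 + 3.3·11 = 6.3; r = 8.8 − 6.3 = 2.5
x=12: ŷ = -30 + 3.3·12 = 9.6; r = 8.6 − 9.6 = -1
Largest |r| is 2.5 at x = 11, residual 2.5.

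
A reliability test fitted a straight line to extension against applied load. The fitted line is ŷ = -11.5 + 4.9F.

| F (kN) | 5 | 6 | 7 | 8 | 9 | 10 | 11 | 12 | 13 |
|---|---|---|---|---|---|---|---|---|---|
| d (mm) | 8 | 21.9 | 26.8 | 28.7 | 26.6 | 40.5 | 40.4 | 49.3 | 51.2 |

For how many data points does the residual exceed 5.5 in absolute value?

1

F=5: ŷ = -11.5 + 4.9·5 = 13; r = 8 − 13 = -5
F=6: ŷ = -11.5 + 4.9·6 = 17.9; r = 21.9 − 17.9 = 4
F=7: ŷ = -11.5 + 4.9·7 = 22.8; r = 26.8 − 22.8 = 4
F=8: ŷ = -11.5 + 4.9·8 = 27.7; r = 28.7 − 27.7 = 1
F=9: ŷ = -11.5 + 4.9·9 = 32.6; r = 26.6 − 32.6 = -6
F=10: ŷ = -11.5 + 4.9·10 = 37.5; r = 40.5 − 37.5 = 3
F=11: ŷ = -11.5 + 4.9·11 = 42.4; r = 40.4 − 42.4 = -2
F=12: ŷ = -11.5 + 4.9·12 = 47.3; r = 49.3 − 47.3 = 2
F=13: ŷ = -11.5 + 4.9·13 = 52.2; r = 51.2 − 52.2 = -1
|r| > 5.5: F=9 (|r|=6) → 1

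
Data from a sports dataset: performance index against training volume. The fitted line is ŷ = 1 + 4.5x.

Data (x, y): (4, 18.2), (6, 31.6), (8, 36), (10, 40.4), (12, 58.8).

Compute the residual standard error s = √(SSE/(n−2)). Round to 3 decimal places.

s = 4.487

x=4: ŷ = 1 + 4.5·4 = 19; r = 18.2 − 19 = -0.8
x=6: ŷ = 1 + 4.5·6 = 28; r = 31.6 − 28 = 3.6
x=8: ŷ = 1 + 4.5·8 = 37; r = 36 − 37 = -1
x=10: ŷ = 1 + 4.5·10 = 46; r = 40.4 − 46 = -5.6
x=12: ŷ = 1 + 4.5·12 = 55; r = 58.8 − 55 = 3.8
SSE = 0.64 + 12.96 + 1 + 31.36 + 14.44 = 60.4
s = √(60.4/3) = √20.1333 ≈ 4.487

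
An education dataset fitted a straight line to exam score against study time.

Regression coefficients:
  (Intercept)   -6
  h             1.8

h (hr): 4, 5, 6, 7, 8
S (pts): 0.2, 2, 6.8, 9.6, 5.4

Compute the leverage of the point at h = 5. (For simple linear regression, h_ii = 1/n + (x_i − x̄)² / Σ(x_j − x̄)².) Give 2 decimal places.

h̄ = (4 + 5 + 6 + 7 + 8)/5 = 6
Σ(h − h̄)² = 4 + 1 + 0 + 1 + 4 = 10
h = 1/5 + (-1)²/10 = 0.2 + 0.1 = 0.30

h = 0.30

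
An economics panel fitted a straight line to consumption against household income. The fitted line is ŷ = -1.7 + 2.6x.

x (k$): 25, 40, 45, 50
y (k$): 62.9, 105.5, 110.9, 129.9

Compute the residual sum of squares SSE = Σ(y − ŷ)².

x=25: ŷ = -1.7 + 2.6·25 = 63.3; e = 62.9 − 63.3 = -0.4
x=40: ŷ = -1.7 + 2.6·40 = 102.3; e = 105.5 − 102.3 = 3.2
x=45: ŷ = -1.7 + 2.6·45 = 115.3; e = 110.9 − 115.3 = -4.4
x=50: ŷ = -1.7 + 2.6·50 = 128.3; e = 129.9 − 128.3 = 1.6
SSE = 0.16 + 10.24 + 19.36 + 2.56 = 32.32

SSE = 32.32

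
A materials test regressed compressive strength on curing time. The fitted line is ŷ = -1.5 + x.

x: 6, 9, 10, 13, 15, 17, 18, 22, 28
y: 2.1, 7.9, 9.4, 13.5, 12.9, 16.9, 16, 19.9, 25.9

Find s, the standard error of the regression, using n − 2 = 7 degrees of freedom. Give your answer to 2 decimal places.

s = 1.42

x=6: ŷ = -1.5 + 6 = 4.5; e = 2.1 − 4.5 = -2.4
x=9: ŷ = -1.5 + 9 = 7.5; e = 7.9 − 7.5 = 0.4
x=10: ŷ = -1.5 + 10 = 8.5; e = 9.4 − 8.5 = 0.9
x=13: ŷ = -1.5 + 13 = 11.5; e = 13.5 − 11.5 = 2
x=15: ŷ = -1.5 + 15 = 13.5; e = 12.9 − 13.5 = -0.6
x=17: ŷ = -1.5 + 17 = 15.5; e = 16.9 − 15.5 = 1.4
x=18: ŷ = -1.5 + 18 = 16.5; e = 16 − 16.5 = -0.5
x=22: ŷ = -1.5 + 22 = 20.5; e = 19.9 − 20.5 = -0.6
x=28: ŷ = -1.5 + 28 = 26.5; e = 25.9 − 26.5 = -0.6
SSE = 5.76 + 0.16 + 0.81 + 4 + 0.36 + 1.96 + 0.25 + 0.36 + 0.36 = 14.02
s = √(14.02/7) = √2.00286 ≈ 1.42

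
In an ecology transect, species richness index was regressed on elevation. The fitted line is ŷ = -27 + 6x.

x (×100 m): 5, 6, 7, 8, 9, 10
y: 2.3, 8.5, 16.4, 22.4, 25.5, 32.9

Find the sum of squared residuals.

x=5: ŷ = -27 + 6·5 = 3; e = 2.3 − 3 = -0.7
x=6: ŷ = -27 + 6·6 = 9; e = 8.5 − 9 = -0.5
x=7: ŷ = -27 + 6·7 = 15; e = 16.4 − 15 = 1.4
x=8: ŷ = -27 + 6·8 = 21; e = 22.4 − 21 = 1.4
x=9: ŷ = -27 + 6·9 = 27; e = 25.5 − 27 = -1.5
x=10: ŷ = -27 + 6·10 = 33; e = 32.9 − 33 = -0.1
SSE = 0.49 + 0.25 + 1.96 + 1.96 + 2.25 + 0.01 = 6.92

SSE = 6.92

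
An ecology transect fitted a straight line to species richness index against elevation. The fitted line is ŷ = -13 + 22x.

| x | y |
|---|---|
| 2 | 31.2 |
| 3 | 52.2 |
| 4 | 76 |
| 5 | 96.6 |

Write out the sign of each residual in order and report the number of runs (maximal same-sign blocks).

x=2: ŷ = -13 + 22·2 = 31; e = 31.2 − 31 = 0.2
x=3: ŷ = -13 + 22·3 = 53; e = 52.2 − 53 = -0.8
x=4: ŷ = -13 + 22·4 = 75; e = 76 − 75 = 1
x=5: ŷ = -13 + 22·5 = 97; e = 96.6 − 97 = -0.4
Signs: + − + −
Runs: +×1, −×1, +×1, −×1 → 4

4 runs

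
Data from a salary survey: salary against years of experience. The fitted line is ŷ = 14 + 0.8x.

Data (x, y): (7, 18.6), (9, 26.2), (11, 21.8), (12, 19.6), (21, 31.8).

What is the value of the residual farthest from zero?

x=7: ŷ = 14 + 0.8·7 = 19.6; e = 18.6 − 19.6 = -1
x=9: ŷ = 14 + 0.8·9 = 21.2; e = 26.2 − 21.2 = 5
x=11: ŷ = 14 + 0.8·11 = 22.8; e = 21.8 − 22.8 = -1
x=12: ŷ = 14 + 0.8·12 = 23.6; e = 19.6 − 23.6 = -4
x=21: ŷ = 14 + 0.8·21 = 30.8; e = 31.8 − 30.8 = 1
Largest |e| is 5 at x = 9, residual 5.

e = 5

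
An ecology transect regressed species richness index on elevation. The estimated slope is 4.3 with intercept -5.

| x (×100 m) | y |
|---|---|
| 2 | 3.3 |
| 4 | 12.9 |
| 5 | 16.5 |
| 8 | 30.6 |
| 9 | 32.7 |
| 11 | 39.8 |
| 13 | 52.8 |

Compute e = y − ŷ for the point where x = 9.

ŷ = -5 + 4.3·9 = 33.7
e = 32.7 − 33.7 = -1

e = -1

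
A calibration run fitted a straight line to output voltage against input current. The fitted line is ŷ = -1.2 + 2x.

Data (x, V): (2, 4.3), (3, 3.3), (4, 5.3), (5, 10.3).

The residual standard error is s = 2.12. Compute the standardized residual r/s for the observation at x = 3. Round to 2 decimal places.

ŷ = -1.2 + 2·3 = 4.8
r = 3.3 − 4.8 = -1.5
r/s = -1.5 / 2.12 = -0.71

-0.71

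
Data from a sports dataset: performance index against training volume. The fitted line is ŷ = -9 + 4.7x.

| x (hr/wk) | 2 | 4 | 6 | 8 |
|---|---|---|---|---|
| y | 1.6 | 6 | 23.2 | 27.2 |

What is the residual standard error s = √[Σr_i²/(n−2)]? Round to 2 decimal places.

s = 4.11

x=2: ŷ = -9 + 4.7·2 = 0.4; r = 1.6 − 0.4 = 1.2
x=4: ŷ = -9 + 4.7·4 = 9.8; r = 6 − 9.8 = -3.8
x=6: ŷ = -9 + 4.7·6 = 19.2; r = 23.2 − 19.2 = 4
x=8: ŷ = -9 + 4.7·8 = 28.6; r = 27.2 − 28.6 = -1.4
SSE = 1.44 + 14.44 + 16 + 1.96 = 33.84
s = √(33.84/2) = √16.92 ≈ 4.11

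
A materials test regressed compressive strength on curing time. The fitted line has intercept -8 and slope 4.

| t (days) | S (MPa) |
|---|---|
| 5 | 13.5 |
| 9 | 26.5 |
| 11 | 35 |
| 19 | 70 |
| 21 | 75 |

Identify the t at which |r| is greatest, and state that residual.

t = 19, r = 2

t=5: ŷ = -8 + 4·5 = 12; r = 13.5 − 12 = 1.5
t=9: ŷ = -8 + 4·9 = 28; r = 26.5 − 28 = -1.5
t=11: ŷ = -8 + 4·11 = 36; r = 35 − 36 = -1
t=19: ŷ = -8 + 4·19 = 68; r = 70 − 68 = 2
t=21: ŷ = -8 + 4·21 = 76; r = 75 − 76 = -1
Largest |r| is 2 at t = 19, residual 2.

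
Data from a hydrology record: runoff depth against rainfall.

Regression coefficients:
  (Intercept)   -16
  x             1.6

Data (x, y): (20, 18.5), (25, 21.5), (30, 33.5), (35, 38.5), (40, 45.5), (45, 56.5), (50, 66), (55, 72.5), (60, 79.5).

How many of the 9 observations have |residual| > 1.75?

4

x=20: ŷ = -16 + 1.6·20 = 16; r = 18.5 − 16 = 2.5
x=25: ŷ = -16 + 1.6·25 = 24; r = 21.5 − 24 = -2.5
x=30: ŷ = -16 + 1.6·30 = 32; r = 33.5 − 32 = 1.5
x=35: ŷ = -16 + 1.6·35 = 40; r = 38.5 − 40 = -1.5
x=40: ŷ = -16 + 1.6·40 = 48; r = 45.5 − 48 = -2.5
x=45: ŷ = -16 + 1.6·45 = 56; r = 56.5 − 56 = 0.5
x=50: ŷ = -16 + 1.6·50 = 64; r = 66 − 64 = 2
x=55: ŷ = -16 + 1.6·55 = 72; r = 72.5 − 72 = 0.5
x=60: ŷ = -16 + 1.6·60 = 80; r = 79.5 − 80 = -0.5
|r| > 1.75: x=20 (|r|=2.5), x=25 (|r|=2.5), x=40 (|r|=2.5), x=50 (|r|=2) → 4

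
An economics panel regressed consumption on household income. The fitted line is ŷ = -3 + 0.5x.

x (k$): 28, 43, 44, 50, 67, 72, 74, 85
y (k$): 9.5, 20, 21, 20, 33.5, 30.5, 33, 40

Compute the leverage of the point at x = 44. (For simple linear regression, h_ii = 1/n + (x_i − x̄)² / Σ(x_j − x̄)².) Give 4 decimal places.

x̄ = (28 + 43 + 44 + 50 + 67 + 72 + 74 + 85)/8 = 57.875
Σ(x − x̄)² = 892.516 + 221.266 + 192.516 + 62.0156 + 83.2656 + 199.516 + 260.016 + 735.766 = 2646.88
h = 1/8 + (-13.875)²/2646.88 = 0.125 + 0.0727332 = 0.1977

h = 0.1977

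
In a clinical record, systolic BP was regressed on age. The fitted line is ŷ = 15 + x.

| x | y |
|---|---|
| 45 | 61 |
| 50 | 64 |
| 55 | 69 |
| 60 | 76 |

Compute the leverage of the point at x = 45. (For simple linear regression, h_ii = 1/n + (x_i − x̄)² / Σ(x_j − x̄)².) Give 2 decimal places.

x̄ = (45 + 50 + 55 + 60)/4 = 52.5
Σ(x − x̄)² = 56.25 + 6.25 + 6.25 + 56.25 = 125
h = 1/4 + (-7.5)²/125 = 0.25 + 0.45 = 0.70

h = 0.70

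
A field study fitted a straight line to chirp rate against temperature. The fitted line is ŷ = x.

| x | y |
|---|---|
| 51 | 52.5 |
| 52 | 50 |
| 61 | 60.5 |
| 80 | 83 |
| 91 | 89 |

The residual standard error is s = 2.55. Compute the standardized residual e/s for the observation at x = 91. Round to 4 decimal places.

ŷ = 91 = 91
e = 89 − 91 = -2
e/s = -2 / 2.55 = -0.7843

-0.7843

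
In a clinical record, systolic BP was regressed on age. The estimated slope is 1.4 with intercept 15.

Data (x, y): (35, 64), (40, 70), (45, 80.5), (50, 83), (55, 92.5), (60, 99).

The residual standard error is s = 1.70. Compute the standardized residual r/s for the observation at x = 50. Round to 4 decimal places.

ŷ = 15 + 1.4·50 = 85
r = 83 − 85 = -2
r/s = -2 / 1.70 = -1.1765

-1.1765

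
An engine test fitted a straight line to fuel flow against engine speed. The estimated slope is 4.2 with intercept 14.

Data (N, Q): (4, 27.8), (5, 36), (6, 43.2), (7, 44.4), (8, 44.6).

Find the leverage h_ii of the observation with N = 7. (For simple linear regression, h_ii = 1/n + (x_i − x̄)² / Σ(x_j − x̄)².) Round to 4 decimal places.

h = 0.3000

N̄ = (4 + 5 + 6 + 7 + 8)/5 = 6
Σ(N − N̄)² = 4 + 1 + 0 + 1 + 4 = 10
h = 1/5 + (1)²/10 = 0.2 + 0.1 = 0.3000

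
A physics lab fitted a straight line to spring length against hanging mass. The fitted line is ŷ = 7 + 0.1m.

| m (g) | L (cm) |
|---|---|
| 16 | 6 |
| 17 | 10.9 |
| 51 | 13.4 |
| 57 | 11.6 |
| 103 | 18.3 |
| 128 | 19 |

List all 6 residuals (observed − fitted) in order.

m=16: ŷ = 7 + 0.1·16 = 8.6; e = 6 − 8.6 = -2.6
m=17: ŷ = 7 + 0.1·17 = 8.7; e = 10.9 − 8.7 = 2.2
m=51: ŷ = 7 + 0.1·51 = 12.1; e = 13.4 − 12.1 = 1.3
m=57: ŷ = 7 + 0.1·57 = 12.7; e = 11.6 − 12.7 = -1.1
m=103: ŷ = 7 + 0.1·103 = 17.3; e = 18.3 − 17.3 = 1
m=128: ŷ = 7 + 0.1·128 = 19.8; e = 19 − 19.8 = -0.8

-2.6, 2.2, 1.3, -1.1, 1, -0.8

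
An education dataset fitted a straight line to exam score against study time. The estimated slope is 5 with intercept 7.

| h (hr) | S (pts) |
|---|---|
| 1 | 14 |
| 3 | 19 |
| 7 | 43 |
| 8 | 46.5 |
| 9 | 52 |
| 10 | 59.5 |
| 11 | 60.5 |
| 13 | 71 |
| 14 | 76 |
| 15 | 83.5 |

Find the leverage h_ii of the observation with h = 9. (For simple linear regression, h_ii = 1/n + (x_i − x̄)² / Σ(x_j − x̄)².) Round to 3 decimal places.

h = 0.100

h̄ = (1 + 3 + 7 + 8 + 9 + 10 + 11 + 13 + 14 + 15)/10 = 9.1
Σ(h − h̄)² = 65.61 + 37.21 + 4.41 + 1.21 + 0.01 + 0.81 + 3.61 + 15.21 + 24.01 + 34.81 = 186.9
h = 1/10 + (-0.1)²/186.9 = 0.1 + 5.35045e-05 = 0.100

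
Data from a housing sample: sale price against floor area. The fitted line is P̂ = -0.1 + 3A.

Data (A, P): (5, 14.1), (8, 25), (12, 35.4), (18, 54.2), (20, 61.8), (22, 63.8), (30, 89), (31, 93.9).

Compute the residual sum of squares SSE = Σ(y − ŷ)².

SSE = 12.02

A=5: P̂ = -0.1 + 3·5 = 14.9; r = 14.1 − 14.9 = -0.8
A=8: P̂ = -0.1 + 3·8 = 23.9; r = 25 − 23.9 = 1.1
A=12: P̂ = -0.1 + 3·12 = 35.9; r = 35.4 − 35.9 = -0.5
A=18: P̂ = -0.1 + 3·18 = 53.9; r = 54.2 − 53.9 = 0.3
A=20: P̂ = -0.1 + 3·20 = 59.9; r = 61.8 − 59.9 = 1.9
A=22: P̂ = -0.1 + 3·22 = 65.9; r = 63.8 − 65.9 = -2.1
A=30: P̂ = -0.1 + 3·30 = 89.9; r = 89 − 89.9 = -0.9
A=31: P̂ = -0.1 + 3·31 = 92.9; r = 93.9 − 92.9 = 1
SSE = 0.64 + 1.21 + 0.25 + 0.09 + 3.61 + 4.41 + 0.81 + 1 = 12.02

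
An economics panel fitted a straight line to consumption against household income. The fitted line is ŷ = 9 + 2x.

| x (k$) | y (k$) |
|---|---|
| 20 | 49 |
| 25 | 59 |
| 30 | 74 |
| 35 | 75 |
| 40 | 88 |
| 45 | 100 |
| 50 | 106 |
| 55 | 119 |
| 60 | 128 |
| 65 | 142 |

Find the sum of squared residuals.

SSE = 62

x=20: ŷ = 9 + 2·20 = 49; r = 49 − 49 = 0
x=25: ŷ = 9 + 2·25 = 59; r = 59 − 59 = 0
x=30: ŷ = 9 + 2·30 = 69; r = 74 − 69 = 5
x=35: ŷ = 9 + 2·35 = 79; r = 75 − 79 = -4
x=40: ŷ = 9 + 2·40 = 89; r = 88 − 89 = -1
x=45: ŷ = 9 + 2·45 = 99; r = 100 − 99 = 1
x=50: ŷ = 9 + 2·50 = 109; r = 106 − 109 = -3
x=55: ŷ = 9 + 2·55 = 119; r = 119 − 119 = 0
x=60: ŷ = 9 + 2·60 = 129; r = 128 − 129 = -1
x=65: ŷ = 9 + 2·65 = 139; r = 142 − 139 = 3
SSE = 0 + 0 + 25 + 16 + 1 + 1 + 9 + 0 + 1 + 9 = 62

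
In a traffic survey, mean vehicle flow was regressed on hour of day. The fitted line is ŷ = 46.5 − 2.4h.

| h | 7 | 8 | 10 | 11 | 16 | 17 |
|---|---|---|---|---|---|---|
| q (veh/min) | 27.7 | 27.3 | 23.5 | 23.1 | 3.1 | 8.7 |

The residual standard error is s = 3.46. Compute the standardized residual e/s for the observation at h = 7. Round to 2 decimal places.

ŷ = 46.5 − 2.4·7 = 29.7
e = 27.7 − 29.7 = -2
e/s = -2 / 3.46 = -0.58

-0.58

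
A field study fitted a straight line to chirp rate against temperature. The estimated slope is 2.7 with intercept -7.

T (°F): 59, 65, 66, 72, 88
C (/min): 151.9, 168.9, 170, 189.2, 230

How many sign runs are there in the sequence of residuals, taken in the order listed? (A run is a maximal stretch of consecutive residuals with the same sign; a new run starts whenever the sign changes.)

5 runs

T=59: Ĉ = -7 + 2.7·59 = 152.3; e = 151.9 − 152.3 = -0.4
T=65: Ĉ = -7 + 2.7·65 = 168.5; e = 168.9 − 168.5 = 0.4
T=66: Ĉ = -7 + 2.7·66 = 171.2; e = 170 − 171.2 = -1.2
T=72: Ĉ = -7 + 2.7·72 = 187.4; e = 189.2 − 187.4 = 1.8
T=88: Ĉ = -7 + 2.7·88 = 230.6; e = 230 − 230.6 = -0.6
Signs: − + − + −
Runs: −×1, +×1, −×1, +×1, −×1 → 5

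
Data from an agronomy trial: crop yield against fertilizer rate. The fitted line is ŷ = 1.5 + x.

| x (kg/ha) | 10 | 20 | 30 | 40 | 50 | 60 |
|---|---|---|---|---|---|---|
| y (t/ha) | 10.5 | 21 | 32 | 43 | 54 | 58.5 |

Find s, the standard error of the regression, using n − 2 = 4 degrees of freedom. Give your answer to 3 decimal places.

s = 2.179

x=10: ŷ = 1.5 + 10 = 11.5; r = 10.5 − 11.5 = -1
x=20: ŷ = 1.5 + 20 = 21.5; r = 21 − 21.5 = -0.5
x=30: ŷ = 1.5 + 30 = 31.5; r = 32 − 31.5 = 0.5
x=40: ŷ = 1.5 + 40 = 41.5; r = 43 − 41.5 = 1.5
x=50: ŷ = 1.5 + 50 = 51.5; r = 54 − 51.5 = 2.5
x=60: ŷ = 1.5 + 60 = 61.5; r = 58.5 − 61.5 = -3
SSE = 1 + 0.25 + 0.25 + 2.25 + 6.25 + 9 = 19
s = √(19/4) = √4.75 ≈ 2.179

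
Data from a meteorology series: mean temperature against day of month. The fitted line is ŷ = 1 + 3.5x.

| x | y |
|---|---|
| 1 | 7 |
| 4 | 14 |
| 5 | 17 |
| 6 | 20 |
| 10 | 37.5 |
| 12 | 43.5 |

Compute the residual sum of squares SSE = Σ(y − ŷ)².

SSE = 16

x=1: ŷ = 1 + 3.5·1 = 4.5; r = 7 − 4.5 = 2.5
x=4: ŷ = 1 + 3.5·4 = 15; r = 14 − 15 = -1
x=5: ŷ = 1 + 3.5·5 = 18.5; r = 17 − 18.5 = -1.5
x=6: ŷ = 1 + 3.5·6 = 22; r = 20 − 22 = -2
x=10: ŷ = 1 + 3.5·10 = 36; r = 37.5 − 36 = 1.5
x=12: ŷ = 1 + 3.5·12 = 43; r = 43.5 − 43 = 0.5
SSE = 6.25 + 1 + 2.25 + 4 + 2.25 + 0.25 = 16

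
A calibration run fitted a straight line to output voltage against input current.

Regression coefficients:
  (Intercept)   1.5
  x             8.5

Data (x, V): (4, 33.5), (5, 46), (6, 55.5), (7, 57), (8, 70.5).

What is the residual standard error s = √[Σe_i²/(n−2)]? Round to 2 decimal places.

s = 3.37

x=4: V̂ = 1.5 + 8.5·4 = 35.5; e = 33.5 − 35.5 = -2
x=5: V̂ = 1.5 + 8.5·5 = 44; e = 46 − 44 = 2
x=6: V̂ = 1.5 + 8.5·6 = 52.5; e = 55.5 − 52.5 = 3
x=7: V̂ = 1.5 + 8.5·7 = 61; e = 57 − 61 = -4
x=8: V̂ = 1.5 + 8.5·8 = 69.5; e = 70.5 − 69.5 = 1
SSE = 4 + 4 + 9 + 16 + 1 = 34
s = √(34/3) = √11.3333 ≈ 3.37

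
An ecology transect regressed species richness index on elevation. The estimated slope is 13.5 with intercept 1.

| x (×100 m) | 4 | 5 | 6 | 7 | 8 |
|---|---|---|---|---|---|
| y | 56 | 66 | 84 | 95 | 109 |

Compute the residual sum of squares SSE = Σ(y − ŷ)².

SSE = 11.5

x=4: ŷ = 1 + 13.5·4 = 55; e = 56 − 55 = 1
x=5: ŷ = 1 + 13.5·5 = 68.5; e = 66 − 68.5 = -2.5
x=6: ŷ = 1 + 13.5·6 = 82; e = 84 − 82 = 2
x=7: ŷ = 1 + 13.5·7 = 95.5; e = 95 − 95.5 = -0.5
x=8: ŷ = 1 + 13.5·8 = 109; e = 109 − 109 = 0
SSE = 1 + 6.25 + 4 + 0.25 + 0 = 11.5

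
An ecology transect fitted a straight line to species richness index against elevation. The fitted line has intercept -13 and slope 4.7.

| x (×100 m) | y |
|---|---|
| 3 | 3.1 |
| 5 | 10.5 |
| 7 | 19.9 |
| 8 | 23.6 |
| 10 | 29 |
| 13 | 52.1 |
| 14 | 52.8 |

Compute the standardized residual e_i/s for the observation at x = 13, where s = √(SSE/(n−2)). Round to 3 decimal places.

1.319

x=3: ŷ = -13 + 4.7·3 = 1.1; e = 3.1 − 1.1 = 2
x=5: ŷ = -13 + 4.7·5 = 10.5; e = 10.5 − 10.5 = 0
x=7: ŷ = -13 + 4.7·7 = 19.9; e = 19.9 − 19.9 = 0
x=8: ŷ = -13 + 4.7·8 = 24.6; e = 23.6 − 24.6 = -1
x=10: ŷ = -13 + 4.7·10 = 34; e = 29 − 34 = -5
x=13: ŷ = -13 + 4.7·13 = 48.1; e = 52.1 − 48.1 = 4
x=14: ŷ = -13 + 4.7·14 = 52.8; e = 52.8 − 52.8 = 0
SSE = 4 + 0 + 0 + 1 + 25 + 16 + 0 = 46
s = √(46/5) = 3.03315
e/s = 4 / 3.03315 = 1.319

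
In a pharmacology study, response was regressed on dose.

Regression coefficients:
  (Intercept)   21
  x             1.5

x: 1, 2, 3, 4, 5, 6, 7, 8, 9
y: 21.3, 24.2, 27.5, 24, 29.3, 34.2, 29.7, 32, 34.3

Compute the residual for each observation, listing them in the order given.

-1.2, 0.2, 2, -3, 0.8, 4.2, -1.8, -1, -0.2

x=1: ŷ = 21 + 1.5·1 = 22.5; r = 21.3 − 22.5 = -1.2
x=2: ŷ = 21 + 1.5·2 = 24; r = 24.2 − 24 = 0.2
x=3: ŷ = 21 + 1.5·3 = 25.5; r = 27.5 − 25.5 = 2
x=4: ŷ = 21 + 1.5·4 = 27; r = 24 − 27 = -3
x=5: ŷ = 21 + 1.5·5 = 28.5; r = 29.3 − 28.5 = 0.8
x=6: ŷ = 21 + 1.5·6 = 30; r = 34.2 − 30 = 4.2
x=7: ŷ = 21 + 1.5·7 = 31.5; r = 29.7 − 31.5 = -1.8
x=8: ŷ = 21 + 1.5·8 = 33; r = 32 − 33 = -1
x=9: ŷ = 21 + 1.5·9 = 34.5; r = 34.3 − 34.5 = -0.2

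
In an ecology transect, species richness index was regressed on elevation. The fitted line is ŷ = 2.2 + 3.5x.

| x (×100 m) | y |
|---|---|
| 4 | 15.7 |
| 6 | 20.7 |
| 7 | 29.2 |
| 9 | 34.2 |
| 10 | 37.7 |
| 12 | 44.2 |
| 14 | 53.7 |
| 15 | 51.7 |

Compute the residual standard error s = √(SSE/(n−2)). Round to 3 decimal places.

s = 2.179

x=4: ŷ = 2.2 + 3.5·4 = 16.2; e = 15.7 − 16.2 = -0.5
x=6: ŷ = 2.2 + 3.5·6 = 23.2; e = 20.7 − 23.2 = -2.5
x=7: ŷ = 2.2 + 3.5·7 = 26.7; e = 29.2 − 26.7 = 2.5
x=9: ŷ = 2.2 + 3.5·9 = 33.7; e = 34.2 − 33.7 = 0.5
x=10: ŷ = 2.2 + 3.5·10 = 37.2; e = 37.7 − 37.2 = 0.5
x=12: ŷ = 2.2 + 3.5·12 = 44.2; e = 44.2 − 44.2 = 0
x=14: ŷ = 2.2 + 3.5·14 = 51.2; e = 53.7 − 51.2 = 2.5
x=15: ŷ = 2.2 + 3.5·15 = 54.7; e = 51.7 − 54.7 = -3
SSE = 0.25 + 6.25 + 6.25 + 0.25 + 0.25 + 0 + 6.25 + 9 = 28.5
s = √(28.5/6) = √4.75 ≈ 2.179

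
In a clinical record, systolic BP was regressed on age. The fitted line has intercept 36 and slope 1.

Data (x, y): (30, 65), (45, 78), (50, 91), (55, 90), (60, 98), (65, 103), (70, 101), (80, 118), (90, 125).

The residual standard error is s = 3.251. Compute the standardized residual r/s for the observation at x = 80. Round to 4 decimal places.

0.6152

ŷ = 36 + 80 = 116
r = 118 − 116 = 2
r/s = 2 / 3.251 = 0.6152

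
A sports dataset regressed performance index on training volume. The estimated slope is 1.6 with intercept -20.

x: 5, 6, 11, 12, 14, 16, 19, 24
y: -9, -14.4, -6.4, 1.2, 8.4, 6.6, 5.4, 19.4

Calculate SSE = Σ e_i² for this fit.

SSE = 108

x=5: ŷ = -20 + 1.6·5 = -12; e = -9 − (-12) = 3
x=6: ŷ = -20 + 1.6·6 = -10.4; e = -14.4 − (-10.4) = -4
x=11: ŷ = -20 + 1.6·11 = -2.4; e = -6.4 − (-2.4) = -4
x=12: ŷ = -20 + 1.6·12 = -0.8; e = 1.2 − (-0.8) = 2
x=14: ŷ = -20 + 1.6·14 = 2.4; e = 8.4 − 2.4 = 6
x=16: ŷ = -20 + 1.6·16 = 5.6; e = 6.6 − 5.6 = 1
x=19: ŷ = -20 + 1.6·19 = 10.4; e = 5.4 − 10.4 = -5
x=24: ŷ = -20 + 1.6·24 = 18.4; e = 19.4 − 18.4 = 1
SSE = 9 + 16 + 16 + 4 + 36 + 1 + 25 + 1 = 108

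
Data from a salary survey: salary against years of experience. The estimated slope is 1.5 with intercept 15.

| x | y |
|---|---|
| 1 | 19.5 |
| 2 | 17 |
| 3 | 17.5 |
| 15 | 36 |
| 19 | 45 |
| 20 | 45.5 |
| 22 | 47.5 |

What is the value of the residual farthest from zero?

x=1: ŷ = 15 + 1.5·1 = 16.5; r = 19.5 − 16.5 = 3
x=2: ŷ = 15 + 1.5·2 = 18; r = 17 − 18 = -1
x=3: ŷ = 15 + 1.5·3 = 19.5; r = 17.5 − 19.5 = -2
x=15: ŷ = 15 + 1.5·15 = 37.5; r = 36 − 37.5 = -1.5
x=19: ŷ = 15 + 1.5·19 = 43.5; r = 45 − 43.5 = 1.5
x=20: ŷ = 15 + 1.5·20 = 45; r = 45.5 − 45 = 0.5
x=22: ŷ = 15 + 1.5·22 = 48; r = 47.5 − 48 = -0.5
Largest |r| is 3 at x = 1, residual 3.

r = 3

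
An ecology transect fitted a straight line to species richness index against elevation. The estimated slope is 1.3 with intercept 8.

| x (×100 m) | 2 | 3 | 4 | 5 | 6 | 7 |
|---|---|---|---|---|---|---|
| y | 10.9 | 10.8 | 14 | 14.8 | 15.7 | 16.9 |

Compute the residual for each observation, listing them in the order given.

x=2: ŷ = 8 + 1.3·2 = 10.6; e = 10.9 − 10.6 = 0.3
x=3: ŷ = 8 + 1.3·3 = 11.9; e = 10.8 − 11.9 = -1.1
x=4: ŷ = 8 + 1.3·4 = 13.2; e = 14 − 13.2 = 0.8
x=5: ŷ = 8 + 1.3·5 = 14.5; e = 14.8 − 14.5 = 0.3
x=6: ŷ = 8 + 1.3·6 = 15.8; e = 15.7 − 15.8 = -0.1
x=7: ŷ = 8 + 1.3·7 = 17.1; e = 16.9 − 17.1 = -0.2

0.3, -1.1, 0.8, 0.3, -0.1, -0.2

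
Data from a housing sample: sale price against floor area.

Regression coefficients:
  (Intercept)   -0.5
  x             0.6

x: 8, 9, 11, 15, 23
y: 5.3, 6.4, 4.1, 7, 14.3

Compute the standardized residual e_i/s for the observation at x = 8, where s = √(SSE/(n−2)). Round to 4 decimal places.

x=8: ŷ = -0.5 + 0.6·8 = 4.3; e = 5.3 − 4.3 = 1
x=9: ŷ = -0.5 + 0.6·9 = 4.9; e = 6.4 − 4.9 = 1.5
x=11: ŷ = -0.5 + 0.6·11 = 6.1; e = 4.1 − 6.1 = -2
x=15: ŷ = -0.5 + 0.6·15 = 8.5; e = 7 − 8.5 = -1.5
x=23: ŷ = -0.5 + 0.6·23 = 13.3; e = 14.3 − 13.3 = 1
SSE = 1 + 2.25 + 4 + 2.25 + 1 = 10.5
s = √(10.5/3) = 1.87083
e/s = 1 / 1.87083 = 0.5345

0.5345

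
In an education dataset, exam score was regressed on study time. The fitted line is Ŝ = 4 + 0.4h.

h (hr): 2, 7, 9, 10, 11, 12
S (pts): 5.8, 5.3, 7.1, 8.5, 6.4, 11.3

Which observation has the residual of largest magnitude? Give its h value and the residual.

h=2: Ŝ = 4 + 0.4·2 = 4.8; e = 5.8 − 4.8 = 1
h=7: Ŝ = 4 + 0.4·7 = 6.8; e = 5.3 − 6.8 = -1.5
h=9: Ŝ = 4 + 0.4·9 = 7.6; e = 7.1 − 7.6 = -0.5
h=10: Ŝ = 4 + 0.4·10 = 8; e = 8.5 − 8 = 0.5
h=11: Ŝ = 4 + 0.4·11 = 8.4; e = 6.4 − 8.4 = -2
h=12: Ŝ = 4 + 0.4·12 = 8.8; e = 11.3 − 8.8 = 2.5
Largest |e| is 2.5 at h = 12, residual 2.5.

h = 12, e = 2.5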